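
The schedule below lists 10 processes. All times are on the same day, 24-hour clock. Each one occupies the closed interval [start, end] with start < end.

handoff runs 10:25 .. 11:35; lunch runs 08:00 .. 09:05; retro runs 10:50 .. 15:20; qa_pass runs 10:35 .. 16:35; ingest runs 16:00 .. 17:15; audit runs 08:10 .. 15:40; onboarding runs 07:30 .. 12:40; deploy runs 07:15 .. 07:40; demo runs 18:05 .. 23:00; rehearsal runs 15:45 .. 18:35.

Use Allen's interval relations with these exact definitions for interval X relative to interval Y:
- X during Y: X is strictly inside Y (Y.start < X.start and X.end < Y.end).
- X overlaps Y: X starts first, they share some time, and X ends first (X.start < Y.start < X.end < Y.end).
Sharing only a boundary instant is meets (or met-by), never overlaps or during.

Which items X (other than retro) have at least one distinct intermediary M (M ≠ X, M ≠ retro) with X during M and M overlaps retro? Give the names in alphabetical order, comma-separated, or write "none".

handoff, lunch

Target retro = [10:50, 15:20].
Intermediaries M with M overlaps retro: handoff, onboarding.
Via handoff — items with X during handoff: none.
Via onboarding — items with X during onboarding: handoff, lunch.
Union: handoff, lunch.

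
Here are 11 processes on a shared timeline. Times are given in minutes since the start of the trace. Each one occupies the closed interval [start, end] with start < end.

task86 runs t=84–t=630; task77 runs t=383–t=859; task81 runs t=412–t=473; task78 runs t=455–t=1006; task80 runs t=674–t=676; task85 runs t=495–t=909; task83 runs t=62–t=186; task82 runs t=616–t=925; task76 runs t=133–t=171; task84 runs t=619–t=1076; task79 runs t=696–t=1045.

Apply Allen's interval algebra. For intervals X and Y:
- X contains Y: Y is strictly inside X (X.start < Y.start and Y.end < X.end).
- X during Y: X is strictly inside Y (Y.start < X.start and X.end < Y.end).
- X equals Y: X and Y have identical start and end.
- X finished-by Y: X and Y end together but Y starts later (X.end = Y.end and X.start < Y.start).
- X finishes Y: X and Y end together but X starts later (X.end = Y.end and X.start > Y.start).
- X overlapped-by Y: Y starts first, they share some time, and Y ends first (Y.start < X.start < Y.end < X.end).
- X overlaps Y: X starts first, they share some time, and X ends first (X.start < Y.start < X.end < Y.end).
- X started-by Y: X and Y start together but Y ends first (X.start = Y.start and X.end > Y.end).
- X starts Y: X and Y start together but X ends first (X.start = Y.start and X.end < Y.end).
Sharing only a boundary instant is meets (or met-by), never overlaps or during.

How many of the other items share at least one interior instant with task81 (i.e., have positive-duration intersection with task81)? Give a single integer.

3

Target task81 = [t=412, t=473].
task76 [t=133, t=171] → before → no.
task77 [t=383, t=859] → contains → counts.
task78 [t=455, t=1006] → overlapped-by → counts.
task79 [t=696, t=1045] → after → no.
task80 [t=674, t=676] → after → no.
task82 [t=616, t=925] → after → no.
task83 [t=62, t=186] → before → no.
task84 [t=619, t=1076] → after → no.
task85 [t=495, t=909] → after → no.
task86 [t=84, t=630] → contains → counts.
Total: 3.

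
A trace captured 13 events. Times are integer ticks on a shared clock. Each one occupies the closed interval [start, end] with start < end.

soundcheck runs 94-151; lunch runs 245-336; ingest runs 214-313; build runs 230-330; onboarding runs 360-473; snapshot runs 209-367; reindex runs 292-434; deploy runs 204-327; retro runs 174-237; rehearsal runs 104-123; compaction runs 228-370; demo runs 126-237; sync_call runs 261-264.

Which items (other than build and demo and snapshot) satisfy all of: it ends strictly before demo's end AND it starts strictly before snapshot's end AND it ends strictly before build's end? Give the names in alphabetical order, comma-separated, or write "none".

Conditions: its end is strictly before demo's end (X.end < 237) AND its start is strictly before snapshot's end (X.start < 367) AND its end is strictly before build's end (X.end < 330).
compaction: end 370 < 237? ✗; start 228 < 367? ✓; end 370 < 330? ✗ → no.
deploy: end 327 < 237? ✗; start 204 < 367? ✓; end 327 < 330? ✓ → no.
ingest: end 313 < 237? ✗; start 214 < 367? ✓; end 313 < 330? ✓ → no.
lunch: end 336 < 237? ✗; start 245 < 367? ✓; end 336 < 330? ✗ → no.
onboarding: end 473 < 237? ✗; start 360 < 367? ✓; end 473 < 330? ✗ → no.
rehearsal: end 123 < 237? ✓; start 104 < 367? ✓; end 123 < 330? ✓ → yes.
reindex: end 434 < 237? ✗; start 292 < 367? ✓; end 434 < 330? ✗ → no.
retro: end 237 < 237? ✗; start 174 < 367? ✓; end 237 < 330? ✓ → no.
soundcheck: end 151 < 237? ✓; start 94 < 367? ✓; end 151 < 330? ✓ → yes.
sync_call: end 264 < 237? ✗; start 261 < 367? ✓; end 264 < 330? ✓ → no.
Result: rehearsal, soundcheck.

rehearsal, soundcheck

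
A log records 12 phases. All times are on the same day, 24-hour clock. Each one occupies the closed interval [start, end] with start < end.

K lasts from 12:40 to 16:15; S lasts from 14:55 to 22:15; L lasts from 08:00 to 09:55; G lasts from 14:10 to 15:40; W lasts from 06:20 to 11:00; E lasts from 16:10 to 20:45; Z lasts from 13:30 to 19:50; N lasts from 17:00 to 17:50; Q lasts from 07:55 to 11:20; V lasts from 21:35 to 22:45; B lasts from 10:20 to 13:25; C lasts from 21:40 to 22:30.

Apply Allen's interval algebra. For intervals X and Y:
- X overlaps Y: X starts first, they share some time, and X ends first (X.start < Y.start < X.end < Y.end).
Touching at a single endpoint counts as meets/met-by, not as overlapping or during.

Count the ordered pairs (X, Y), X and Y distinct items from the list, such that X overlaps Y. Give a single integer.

12

Checking all 132 ordered pairs for relation 'overlaps'; matching pairs in alphabetical order:
(B, K): B overlaps K ✓
(G, S): G overlaps S ✓
(K, E): K overlaps E ✓
(K, S): K overlaps S ✓
(K, Z): K overlaps Z ✓
(Q, B): Q overlaps B ✓
(S, C): S overlaps C ✓
(S, V): S overlaps V ✓
(W, B): W overlaps B ✓
(W, Q): W overlaps Q ✓
(Z, E): Z overlaps E ✓
(Z, S): Z overlaps S ✓
Count: 12.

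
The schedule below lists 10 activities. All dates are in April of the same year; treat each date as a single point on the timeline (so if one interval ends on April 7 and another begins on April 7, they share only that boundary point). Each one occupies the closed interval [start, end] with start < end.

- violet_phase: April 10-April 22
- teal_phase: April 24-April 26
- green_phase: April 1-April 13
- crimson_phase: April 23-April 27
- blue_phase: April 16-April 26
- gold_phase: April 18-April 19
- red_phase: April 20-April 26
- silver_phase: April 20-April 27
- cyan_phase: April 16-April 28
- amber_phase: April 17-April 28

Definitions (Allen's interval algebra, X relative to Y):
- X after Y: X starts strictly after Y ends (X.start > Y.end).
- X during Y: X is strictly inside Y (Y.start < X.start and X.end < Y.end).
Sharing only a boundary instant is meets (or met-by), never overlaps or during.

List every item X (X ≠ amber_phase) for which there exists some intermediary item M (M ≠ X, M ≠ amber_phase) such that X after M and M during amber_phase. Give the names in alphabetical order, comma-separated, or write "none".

Target amber_phase = [April 17, April 28].
Intermediaries M with M during amber_phase: crimson_phase, gold_phase, red_phase, silver_phase, teal_phase.
Via crimson_phase — items with X after crimson_phase: none.
Via gold_phase — items with X after gold_phase: crimson_phase, red_phase, silver_phase, teal_phase.
Via red_phase — items with X after red_phase: none.
Via silver_phase — items with X after silver_phase: none.
Via teal_phase — items with X after teal_phase: none.
Union: crimson_phase, red_phase, silver_phase, teal_phase.

crimson_phase, red_phase, silver_phase, teal_phase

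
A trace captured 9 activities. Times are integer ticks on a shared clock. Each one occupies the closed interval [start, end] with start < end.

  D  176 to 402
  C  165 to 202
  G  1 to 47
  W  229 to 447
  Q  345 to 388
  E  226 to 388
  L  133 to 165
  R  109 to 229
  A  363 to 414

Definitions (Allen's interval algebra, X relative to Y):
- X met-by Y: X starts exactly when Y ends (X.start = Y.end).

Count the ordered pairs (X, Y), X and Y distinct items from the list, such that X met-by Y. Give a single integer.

Checking all 72 ordered pairs for relation 'met-by'; matching pairs in alphabetical order:
(C, L): C met-by L ✓
(W, R): W met-by R ✓
Count: 2.

2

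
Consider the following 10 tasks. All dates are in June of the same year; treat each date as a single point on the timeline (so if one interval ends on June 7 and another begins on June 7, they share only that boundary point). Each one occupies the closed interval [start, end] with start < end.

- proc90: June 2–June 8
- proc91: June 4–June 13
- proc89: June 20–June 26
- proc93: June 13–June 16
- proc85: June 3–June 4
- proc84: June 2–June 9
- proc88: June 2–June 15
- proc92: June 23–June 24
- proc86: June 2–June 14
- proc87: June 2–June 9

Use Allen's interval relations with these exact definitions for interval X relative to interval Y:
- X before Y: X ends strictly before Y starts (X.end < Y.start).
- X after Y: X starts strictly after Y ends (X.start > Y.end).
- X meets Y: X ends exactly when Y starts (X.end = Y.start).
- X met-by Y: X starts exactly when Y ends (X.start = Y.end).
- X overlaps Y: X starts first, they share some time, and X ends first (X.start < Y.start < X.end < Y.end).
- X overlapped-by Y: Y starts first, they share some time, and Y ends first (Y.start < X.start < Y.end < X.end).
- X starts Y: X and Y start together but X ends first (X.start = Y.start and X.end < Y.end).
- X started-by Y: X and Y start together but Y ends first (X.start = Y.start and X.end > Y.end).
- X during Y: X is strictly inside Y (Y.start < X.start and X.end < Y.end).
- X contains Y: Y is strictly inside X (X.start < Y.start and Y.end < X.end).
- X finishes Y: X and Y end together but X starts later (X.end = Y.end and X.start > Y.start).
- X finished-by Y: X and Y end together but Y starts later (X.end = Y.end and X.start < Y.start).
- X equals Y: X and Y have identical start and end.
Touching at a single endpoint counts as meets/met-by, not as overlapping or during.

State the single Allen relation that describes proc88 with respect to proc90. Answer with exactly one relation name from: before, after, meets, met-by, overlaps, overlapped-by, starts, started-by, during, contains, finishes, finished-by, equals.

proc88 = [June 2, June 15]; proc90 = [June 2, June 8].
Compare endpoints: proc88.start = proc90.start, proc88.start < proc90.end, proc88.end > proc90.start, proc88.end > proc90.end.
That pattern is 'started-by'.

started-by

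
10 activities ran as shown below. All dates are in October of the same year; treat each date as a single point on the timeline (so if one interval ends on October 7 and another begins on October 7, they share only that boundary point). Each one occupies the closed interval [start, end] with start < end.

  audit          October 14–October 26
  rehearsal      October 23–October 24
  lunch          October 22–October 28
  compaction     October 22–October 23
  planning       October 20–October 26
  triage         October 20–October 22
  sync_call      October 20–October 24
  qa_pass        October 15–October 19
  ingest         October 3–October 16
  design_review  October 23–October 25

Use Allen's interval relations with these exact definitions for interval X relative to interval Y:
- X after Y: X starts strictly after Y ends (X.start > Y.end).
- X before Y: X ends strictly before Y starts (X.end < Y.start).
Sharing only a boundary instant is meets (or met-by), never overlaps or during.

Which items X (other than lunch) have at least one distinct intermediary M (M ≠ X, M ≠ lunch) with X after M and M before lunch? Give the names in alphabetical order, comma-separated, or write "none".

compaction, design_review, planning, rehearsal, sync_call, triage

Target lunch = [October 22, October 28].
Intermediaries M with M before lunch: ingest, qa_pass.
Via ingest — items with X after ingest: compaction, design_review, planning, rehearsal, sync_call, triage.
Via qa_pass — items with X after qa_pass: compaction, design_review, planning, rehearsal, sync_call, triage.
Union: compaction, design_review, planning, rehearsal, sync_call, triage.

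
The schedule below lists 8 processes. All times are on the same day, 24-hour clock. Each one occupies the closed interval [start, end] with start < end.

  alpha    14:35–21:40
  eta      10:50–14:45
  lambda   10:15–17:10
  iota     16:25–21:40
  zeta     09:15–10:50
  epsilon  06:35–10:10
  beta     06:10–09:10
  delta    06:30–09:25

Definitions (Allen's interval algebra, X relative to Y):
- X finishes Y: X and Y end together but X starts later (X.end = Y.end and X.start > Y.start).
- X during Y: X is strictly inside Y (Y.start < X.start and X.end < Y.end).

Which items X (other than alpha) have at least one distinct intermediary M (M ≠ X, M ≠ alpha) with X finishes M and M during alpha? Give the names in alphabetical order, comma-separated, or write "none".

Target alpha = [14:35, 21:40].
Intermediaries M with M during alpha: none.
Union: none.

none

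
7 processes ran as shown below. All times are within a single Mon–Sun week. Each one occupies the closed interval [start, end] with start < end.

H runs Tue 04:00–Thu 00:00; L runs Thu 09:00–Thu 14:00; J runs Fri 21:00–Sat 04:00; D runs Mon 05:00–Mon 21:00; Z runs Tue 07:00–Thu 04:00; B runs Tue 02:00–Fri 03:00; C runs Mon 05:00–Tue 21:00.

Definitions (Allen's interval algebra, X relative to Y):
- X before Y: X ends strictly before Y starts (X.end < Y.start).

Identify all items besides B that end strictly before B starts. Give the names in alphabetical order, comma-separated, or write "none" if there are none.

Target B = [Tue 02:00, Fri 03:00].
C [Mon 05:00, Tue 21:00] → overlaps → no.
D [Mon 05:00, Mon 21:00] → before → yes.
H [Tue 04:00, Thu 00:00] → during → no.
J [Fri 21:00, Sat 04:00] → after → no.
L [Thu 09:00, Thu 14:00] → during → no.
Z [Tue 07:00, Thu 04:00] → during → no.
Result: D.

D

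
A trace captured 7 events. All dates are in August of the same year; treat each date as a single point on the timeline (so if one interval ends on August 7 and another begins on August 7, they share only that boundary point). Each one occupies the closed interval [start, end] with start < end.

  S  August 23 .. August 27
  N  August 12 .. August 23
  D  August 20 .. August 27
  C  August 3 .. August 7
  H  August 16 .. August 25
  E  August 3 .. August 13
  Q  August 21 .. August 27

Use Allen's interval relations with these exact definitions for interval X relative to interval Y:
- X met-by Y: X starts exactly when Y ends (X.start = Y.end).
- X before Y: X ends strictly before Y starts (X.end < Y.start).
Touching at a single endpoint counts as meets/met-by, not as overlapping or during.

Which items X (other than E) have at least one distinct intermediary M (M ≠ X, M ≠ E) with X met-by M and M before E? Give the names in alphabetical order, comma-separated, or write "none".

none

Target E = [August 3, August 13].
Intermediaries M with M before E: none.
Union: none.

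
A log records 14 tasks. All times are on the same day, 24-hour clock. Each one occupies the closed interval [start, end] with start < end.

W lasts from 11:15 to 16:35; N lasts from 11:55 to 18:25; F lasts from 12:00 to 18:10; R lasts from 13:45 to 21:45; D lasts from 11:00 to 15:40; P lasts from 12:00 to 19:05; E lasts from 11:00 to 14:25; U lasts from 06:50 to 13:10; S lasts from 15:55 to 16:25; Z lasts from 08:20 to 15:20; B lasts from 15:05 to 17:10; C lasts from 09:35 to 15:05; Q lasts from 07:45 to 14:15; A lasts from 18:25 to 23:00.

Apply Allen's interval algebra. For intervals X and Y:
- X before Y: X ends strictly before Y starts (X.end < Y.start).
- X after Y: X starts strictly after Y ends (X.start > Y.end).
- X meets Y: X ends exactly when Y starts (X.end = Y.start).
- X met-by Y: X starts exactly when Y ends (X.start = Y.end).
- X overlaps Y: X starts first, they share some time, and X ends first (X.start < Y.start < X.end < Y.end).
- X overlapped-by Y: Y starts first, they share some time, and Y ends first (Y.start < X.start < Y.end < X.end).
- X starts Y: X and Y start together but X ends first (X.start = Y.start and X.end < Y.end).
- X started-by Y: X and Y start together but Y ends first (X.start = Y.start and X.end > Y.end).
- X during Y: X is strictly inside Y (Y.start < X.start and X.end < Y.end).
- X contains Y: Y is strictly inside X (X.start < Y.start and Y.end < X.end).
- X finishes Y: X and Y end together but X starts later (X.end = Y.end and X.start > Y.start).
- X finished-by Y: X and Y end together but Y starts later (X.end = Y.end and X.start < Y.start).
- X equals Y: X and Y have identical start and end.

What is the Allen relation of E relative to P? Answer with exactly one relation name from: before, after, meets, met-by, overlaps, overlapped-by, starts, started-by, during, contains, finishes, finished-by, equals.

overlaps

E = [11:00, 14:25]; P = [12:00, 19:05].
Compare endpoints: E.start < P.start, E.start < P.end, E.end > P.start, E.end < P.end.
That pattern is 'overlaps'.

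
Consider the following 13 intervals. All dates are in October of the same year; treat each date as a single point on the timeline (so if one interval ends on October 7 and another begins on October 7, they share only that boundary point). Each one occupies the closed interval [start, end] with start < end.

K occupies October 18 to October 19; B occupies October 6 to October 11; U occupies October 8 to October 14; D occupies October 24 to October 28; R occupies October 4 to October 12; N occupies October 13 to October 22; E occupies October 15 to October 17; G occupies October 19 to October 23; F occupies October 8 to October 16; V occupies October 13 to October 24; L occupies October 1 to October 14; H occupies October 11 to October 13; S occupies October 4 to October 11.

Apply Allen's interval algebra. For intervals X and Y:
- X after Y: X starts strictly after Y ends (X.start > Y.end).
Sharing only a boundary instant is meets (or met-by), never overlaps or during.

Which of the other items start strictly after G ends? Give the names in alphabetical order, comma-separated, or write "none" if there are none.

D

Target G = [October 19, October 23].
B [October 6, October 11] → before → no.
D [October 24, October 28] → after → yes.
E [October 15, October 17] → before → no.
F [October 8, October 16] → before → no.
H [October 11, October 13] → before → no.
K [October 18, October 19] → meets → no.
L [October 1, October 14] → before → no.
N [October 13, October 22] → overlaps → no.
R [October 4, October 12] → before → no.
S [October 4, October 11] → before → no.
U [October 8, October 14] → before → no.
V [October 13, October 24] → contains → no.
Result: D.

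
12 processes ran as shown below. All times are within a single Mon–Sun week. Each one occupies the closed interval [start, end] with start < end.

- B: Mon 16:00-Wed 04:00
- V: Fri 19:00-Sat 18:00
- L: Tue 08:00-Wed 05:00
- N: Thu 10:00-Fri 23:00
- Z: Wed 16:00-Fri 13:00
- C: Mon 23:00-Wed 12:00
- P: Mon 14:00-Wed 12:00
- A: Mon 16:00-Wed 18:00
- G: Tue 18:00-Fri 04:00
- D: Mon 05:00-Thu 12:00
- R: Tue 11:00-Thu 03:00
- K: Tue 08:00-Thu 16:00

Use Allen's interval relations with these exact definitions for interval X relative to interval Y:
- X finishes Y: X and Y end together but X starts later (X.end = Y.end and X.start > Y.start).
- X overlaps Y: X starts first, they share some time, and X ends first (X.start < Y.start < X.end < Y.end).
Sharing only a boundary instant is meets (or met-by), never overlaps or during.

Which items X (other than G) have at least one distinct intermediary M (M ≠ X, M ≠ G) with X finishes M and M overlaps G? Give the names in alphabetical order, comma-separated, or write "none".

Target G = [Tue 18:00, Fri 04:00].
Intermediaries M with M overlaps G: A, B, C, D, K, L, P, R.
Via A — items with X finishes A: none.
Via B — items with X finishes B: none.
Via C — items with X finishes C: none.
Via D — items with X finishes D: none.
Via K — items with X finishes K: none.
Via L — items with X finishes L: none.
Via P — items with X finishes P: C.
Via R — items with X finishes R: none.
Union: C.

C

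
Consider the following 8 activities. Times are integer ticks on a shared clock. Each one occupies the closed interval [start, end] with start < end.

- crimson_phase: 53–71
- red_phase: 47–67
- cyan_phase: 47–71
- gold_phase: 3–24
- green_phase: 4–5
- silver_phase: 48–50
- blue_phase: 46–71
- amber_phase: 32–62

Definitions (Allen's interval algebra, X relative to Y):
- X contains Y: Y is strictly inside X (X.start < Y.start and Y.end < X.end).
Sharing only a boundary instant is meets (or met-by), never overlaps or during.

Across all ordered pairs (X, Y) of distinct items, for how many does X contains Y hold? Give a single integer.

6

Checking all 56 ordered pairs for relation 'contains'; matching pairs in alphabetical order:
(amber_phase, silver_phase): amber_phase contains silver_phase ✓
(blue_phase, red_phase): blue_phase contains red_phase ✓
(blue_phase, silver_phase): blue_phase contains silver_phase ✓
(cyan_phase, silver_phase): cyan_phase contains silver_phase ✓
(gold_phase, green_phase): gold_phase contains green_phase ✓
(red_phase, silver_phase): red_phase contains silver_phase ✓
Count: 6.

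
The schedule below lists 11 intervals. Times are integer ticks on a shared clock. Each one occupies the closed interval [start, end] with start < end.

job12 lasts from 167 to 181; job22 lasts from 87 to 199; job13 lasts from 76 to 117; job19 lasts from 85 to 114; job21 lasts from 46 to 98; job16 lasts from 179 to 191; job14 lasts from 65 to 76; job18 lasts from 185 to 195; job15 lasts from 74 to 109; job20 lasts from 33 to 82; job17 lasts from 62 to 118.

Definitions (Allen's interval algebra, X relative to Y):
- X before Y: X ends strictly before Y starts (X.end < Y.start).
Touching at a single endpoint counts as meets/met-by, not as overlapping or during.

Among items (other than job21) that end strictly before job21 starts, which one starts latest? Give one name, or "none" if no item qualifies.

Target job21 = [46, 98].
job12 [167, 181] → after → excluded.
job13 [76, 117] → overlapped-by → excluded.
job14 [65, 76] → during → excluded.
job15 [74, 109] → overlapped-by → excluded.
job16 [179, 191] → after → excluded.
job17 [62, 118] → overlapped-by → excluded.
job18 [185, 195] → after → excluded.
job19 [85, 114] → overlapped-by → excluded.
job20 [33, 82] → overlaps → excluded.
job22 [87, 199] → overlapped-by → excluded.
No candidates → none.

none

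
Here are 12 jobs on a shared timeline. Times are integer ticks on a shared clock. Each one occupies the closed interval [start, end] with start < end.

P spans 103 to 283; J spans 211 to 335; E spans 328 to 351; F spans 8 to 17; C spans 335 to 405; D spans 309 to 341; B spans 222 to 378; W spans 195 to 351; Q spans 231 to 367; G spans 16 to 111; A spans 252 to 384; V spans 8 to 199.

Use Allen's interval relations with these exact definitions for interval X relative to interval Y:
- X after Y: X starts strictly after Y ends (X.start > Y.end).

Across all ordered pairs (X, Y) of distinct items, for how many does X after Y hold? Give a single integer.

27

Checking all 132 ordered pairs for relation 'after'; matching pairs in alphabetical order:
(A, F): A after F ✓
(A, G): A after G ✓
(A, V): A after V ✓
(B, F): B after F ✓
(B, G): B after G ✓
(B, V): B after V ✓
(C, F): C after F ✓
(C, G): C after G ✓
(C, P): C after P ✓
(C, V): C after V ✓
(D, F): D after F ✓
(D, G): D after G ✓
(D, P): D after P ✓
(D, V): D after V ✓
(E, F): E after F ✓
(E, G): E after G ✓
(E, P): E after P ✓
(E, V): E after V ✓
(J, F): J after F ✓
(J, G): J after G ✓
(J, V): J after V ✓
(P, F): P after F ✓
(Q, F): Q after F ✓
(Q, G): Q after G ✓
... plus 3 further pairs not listed.
Count: 27.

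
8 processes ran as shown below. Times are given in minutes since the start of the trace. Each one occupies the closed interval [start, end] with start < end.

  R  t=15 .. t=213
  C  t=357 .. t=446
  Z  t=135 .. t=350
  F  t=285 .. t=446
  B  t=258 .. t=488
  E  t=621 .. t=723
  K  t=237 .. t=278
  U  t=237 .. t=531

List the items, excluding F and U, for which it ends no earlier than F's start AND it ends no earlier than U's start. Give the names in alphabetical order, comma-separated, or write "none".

Conditions: its end is no earlier than F's start (X.end >= t=285) AND its end is no earlier than U's start (X.end >= t=237).
B: end t=488 >= t=285? ✓; end t=488 >= t=237? ✓ → yes.
C: end t=446 >= t=285? ✓; end t=446 >= t=237? ✓ → yes.
E: end t=723 >= t=285? ✓; end t=723 >= t=237? ✓ → yes.
K: end t=278 >= t=285? ✗; end t=278 >= t=237? ✓ → no.
R: end t=213 >= t=285? ✗; end t=213 >= t=237? ✗ → no.
Z: end t=350 >= t=285? ✓; end t=350 >= t=237? ✓ → yes.
Result: B, C, E, Z.

B, C, E, Z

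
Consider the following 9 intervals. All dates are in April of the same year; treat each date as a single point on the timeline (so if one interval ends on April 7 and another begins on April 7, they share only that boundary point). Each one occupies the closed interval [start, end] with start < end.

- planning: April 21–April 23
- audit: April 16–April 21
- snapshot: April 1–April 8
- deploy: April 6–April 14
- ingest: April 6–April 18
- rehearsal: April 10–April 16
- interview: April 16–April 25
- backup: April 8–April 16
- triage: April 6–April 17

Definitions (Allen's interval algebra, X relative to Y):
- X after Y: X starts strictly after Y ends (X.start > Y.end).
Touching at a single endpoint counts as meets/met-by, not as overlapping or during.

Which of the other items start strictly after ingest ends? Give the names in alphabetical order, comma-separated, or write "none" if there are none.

planning

Target ingest = [April 6, April 18].
audit [April 16, April 21] → overlapped-by → no.
backup [April 8, April 16] → during → no.
deploy [April 6, April 14] → starts → no.
interview [April 16, April 25] → overlapped-by → no.
planning [April 21, April 23] → after → yes.
rehearsal [April 10, April 16] → during → no.
snapshot [April 1, April 8] → overlaps → no.
triage [April 6, April 17] → starts → no.
Result: planning.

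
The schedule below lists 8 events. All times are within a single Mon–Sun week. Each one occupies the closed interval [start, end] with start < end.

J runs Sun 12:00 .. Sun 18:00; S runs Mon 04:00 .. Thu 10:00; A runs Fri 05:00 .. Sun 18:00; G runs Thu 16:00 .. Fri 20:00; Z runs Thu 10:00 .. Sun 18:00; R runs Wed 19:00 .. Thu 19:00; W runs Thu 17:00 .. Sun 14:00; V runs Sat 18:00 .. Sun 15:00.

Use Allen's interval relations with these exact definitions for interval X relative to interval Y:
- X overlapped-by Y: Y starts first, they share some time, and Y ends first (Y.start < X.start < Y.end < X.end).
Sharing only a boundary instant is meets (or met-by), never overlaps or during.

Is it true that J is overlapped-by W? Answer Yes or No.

J = [Sun 12:00, Sun 18:00], W = [Thu 17:00, Sun 14:00].
Actual relation of J to W: overlapped-by.
Asked whether 'overlapped-by' holds → Yes.

Yes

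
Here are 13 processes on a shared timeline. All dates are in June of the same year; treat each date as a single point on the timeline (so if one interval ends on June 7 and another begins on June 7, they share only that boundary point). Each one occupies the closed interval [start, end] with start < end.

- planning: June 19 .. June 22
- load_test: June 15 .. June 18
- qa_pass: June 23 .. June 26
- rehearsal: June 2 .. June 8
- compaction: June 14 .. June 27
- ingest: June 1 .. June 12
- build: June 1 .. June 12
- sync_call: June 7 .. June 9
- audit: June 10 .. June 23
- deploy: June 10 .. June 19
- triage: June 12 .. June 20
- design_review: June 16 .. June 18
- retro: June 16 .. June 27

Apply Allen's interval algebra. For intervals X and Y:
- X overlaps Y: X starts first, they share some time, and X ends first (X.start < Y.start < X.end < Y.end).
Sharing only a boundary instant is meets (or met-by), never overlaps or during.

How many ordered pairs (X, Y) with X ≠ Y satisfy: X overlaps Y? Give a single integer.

Checking all 156 ordered pairs for relation 'overlaps'; matching pairs in alphabetical order:
(audit, compaction): audit overlaps compaction ✓
(audit, retro): audit overlaps retro ✓
(build, audit): build overlaps audit ✓
(build, deploy): build overlaps deploy ✓
(deploy, compaction): deploy overlaps compaction ✓
(deploy, retro): deploy overlaps retro ✓
(deploy, triage): deploy overlaps triage ✓
(ingest, audit): ingest overlaps audit ✓
(ingest, deploy): ingest overlaps deploy ✓
(load_test, retro): load_test overlaps retro ✓
(rehearsal, sync_call): rehearsal overlaps sync_call ✓
(triage, compaction): triage overlaps compaction ✓
(triage, planning): triage overlaps planning ✓
(triage, retro): triage overlaps retro ✓
Count: 14.

14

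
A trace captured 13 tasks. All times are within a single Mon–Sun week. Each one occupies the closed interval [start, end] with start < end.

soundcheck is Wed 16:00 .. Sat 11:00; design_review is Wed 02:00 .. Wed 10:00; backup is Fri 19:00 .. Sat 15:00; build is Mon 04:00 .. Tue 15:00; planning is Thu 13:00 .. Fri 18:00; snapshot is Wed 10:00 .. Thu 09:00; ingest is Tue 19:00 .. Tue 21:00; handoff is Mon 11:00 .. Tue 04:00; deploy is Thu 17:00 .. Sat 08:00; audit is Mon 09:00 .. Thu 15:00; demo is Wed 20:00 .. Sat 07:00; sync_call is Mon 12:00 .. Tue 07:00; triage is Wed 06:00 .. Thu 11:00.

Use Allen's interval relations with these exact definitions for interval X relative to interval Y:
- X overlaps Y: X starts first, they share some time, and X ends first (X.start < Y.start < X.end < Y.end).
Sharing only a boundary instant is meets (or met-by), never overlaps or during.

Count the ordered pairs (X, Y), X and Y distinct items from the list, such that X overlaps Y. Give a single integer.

15

Checking all 156 ordered pairs for relation 'overlaps'; matching pairs in alphabetical order:
(audit, demo): audit overlaps demo ✓
(audit, planning): audit overlaps planning ✓
(audit, soundcheck): audit overlaps soundcheck ✓
(build, audit): build overlaps audit ✓
(demo, backup): demo overlaps backup ✓
(demo, deploy): demo overlaps deploy ✓
(deploy, backup): deploy overlaps backup ✓
(design_review, triage): design_review overlaps triage ✓
(handoff, sync_call): handoff overlaps sync_call ✓
(planning, deploy): planning overlaps deploy ✓
(snapshot, demo): snapshot overlaps demo ✓
(snapshot, soundcheck): snapshot overlaps soundcheck ✓
(soundcheck, backup): soundcheck overlaps backup ✓
(triage, demo): triage overlaps demo ✓
(triage, soundcheck): triage overlaps soundcheck ✓
Count: 15.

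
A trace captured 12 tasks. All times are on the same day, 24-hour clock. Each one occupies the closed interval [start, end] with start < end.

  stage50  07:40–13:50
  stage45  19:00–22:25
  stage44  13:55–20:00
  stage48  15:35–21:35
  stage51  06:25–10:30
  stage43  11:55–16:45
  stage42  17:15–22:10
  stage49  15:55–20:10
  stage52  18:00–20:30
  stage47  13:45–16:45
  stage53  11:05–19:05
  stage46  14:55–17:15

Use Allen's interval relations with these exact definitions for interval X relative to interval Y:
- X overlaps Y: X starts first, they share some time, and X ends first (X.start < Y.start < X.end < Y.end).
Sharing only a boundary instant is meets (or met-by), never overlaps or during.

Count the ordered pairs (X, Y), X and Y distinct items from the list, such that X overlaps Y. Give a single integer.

32

Checking all 132 ordered pairs for relation 'overlaps'; matching pairs in alphabetical order:
(stage42, stage45): stage42 overlaps stage45 ✓
(stage43, stage44): stage43 overlaps stage44 ✓
(stage43, stage46): stage43 overlaps stage46 ✓
(stage43, stage48): stage43 overlaps stage48 ✓
(stage43, stage49): stage43 overlaps stage49 ✓
(stage44, stage42): stage44 overlaps stage42 ✓
(stage44, stage45): stage44 overlaps stage45 ✓
(stage44, stage48): stage44 overlaps stage48 ✓
(stage44, stage49): stage44 overlaps stage49 ✓
(stage44, stage52): stage44 overlaps stage52 ✓
(stage46, stage48): stage46 overlaps stage48 ✓
(stage46, stage49): stage46 overlaps stage49 ✓
(stage47, stage44): stage47 overlaps stage44 ✓
(stage47, stage46): stage47 overlaps stage46 ✓
(stage47, stage48): stage47 overlaps stage48 ✓
(stage47, stage49): stage47 overlaps stage49 ✓
(stage48, stage42): stage48 overlaps stage42 ✓
(stage48, stage45): stage48 overlaps stage45 ✓
(stage49, stage42): stage49 overlaps stage42 ✓
(stage49, stage45): stage49 overlaps stage45 ✓
(stage49, stage52): stage49 overlaps stage52 ✓
(stage50, stage43): stage50 overlaps stage43 ✓
(stage50, stage47): stage50 overlaps stage47 ✓
(stage50, stage53): stage50 overlaps stage53 ✓
... plus 8 further pairs not listed.
Count: 32.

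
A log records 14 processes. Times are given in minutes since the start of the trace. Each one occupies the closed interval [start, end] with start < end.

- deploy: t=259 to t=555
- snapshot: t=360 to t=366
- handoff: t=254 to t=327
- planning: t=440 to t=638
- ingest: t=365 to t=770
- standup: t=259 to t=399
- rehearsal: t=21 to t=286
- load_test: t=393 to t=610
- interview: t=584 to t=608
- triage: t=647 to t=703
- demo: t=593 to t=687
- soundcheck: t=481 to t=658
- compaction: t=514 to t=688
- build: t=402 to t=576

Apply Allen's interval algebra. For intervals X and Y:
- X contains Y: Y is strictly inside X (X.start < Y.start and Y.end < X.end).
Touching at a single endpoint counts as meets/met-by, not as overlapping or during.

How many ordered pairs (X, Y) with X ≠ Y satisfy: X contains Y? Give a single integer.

16

Checking all 182 ordered pairs for relation 'contains'; matching pairs in alphabetical order:
(compaction, demo): compaction contains demo ✓
(compaction, interview): compaction contains interview ✓
(deploy, snapshot): deploy contains snapshot ✓
(ingest, build): ingest contains build ✓
(ingest, compaction): ingest contains compaction ✓
(ingest, demo): ingest contains demo ✓
(ingest, interview): ingest contains interview ✓
(ingest, load_test): ingest contains load_test ✓
(ingest, planning): ingest contains planning ✓
(ingest, soundcheck): ingest contains soundcheck ✓
(ingest, triage): ingest contains triage ✓
(load_test, build): load_test contains build ✓
(load_test, interview): load_test contains interview ✓
(planning, interview): planning contains interview ✓
(soundcheck, interview): soundcheck contains interview ✓
(standup, snapshot): standup contains snapshot ✓
Count: 16.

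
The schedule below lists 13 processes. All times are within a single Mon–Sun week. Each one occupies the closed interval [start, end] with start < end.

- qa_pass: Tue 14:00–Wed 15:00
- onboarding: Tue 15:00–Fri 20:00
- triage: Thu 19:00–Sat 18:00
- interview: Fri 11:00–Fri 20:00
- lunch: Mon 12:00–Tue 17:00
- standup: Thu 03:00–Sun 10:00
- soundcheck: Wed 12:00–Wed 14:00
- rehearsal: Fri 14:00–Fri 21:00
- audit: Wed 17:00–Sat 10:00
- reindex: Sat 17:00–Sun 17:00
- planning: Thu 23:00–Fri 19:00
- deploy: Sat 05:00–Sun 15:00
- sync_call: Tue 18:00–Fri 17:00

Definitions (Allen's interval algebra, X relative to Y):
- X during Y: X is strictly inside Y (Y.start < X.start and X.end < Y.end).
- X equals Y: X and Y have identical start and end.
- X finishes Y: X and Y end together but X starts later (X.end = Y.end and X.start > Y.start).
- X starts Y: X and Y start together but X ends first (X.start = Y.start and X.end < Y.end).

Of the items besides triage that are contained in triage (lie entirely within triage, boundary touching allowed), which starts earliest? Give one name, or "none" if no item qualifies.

planning

Target triage = [Thu 19:00, Sat 18:00].
audit [Wed 17:00, Sat 10:00] → overlaps → excluded.
deploy [Sat 05:00, Sun 15:00] → overlapped-by → excluded.
interview [Fri 11:00, Fri 20:00] → during → candidate.
lunch [Mon 12:00, Tue 17:00] → before → excluded.
onboarding [Tue 15:00, Fri 20:00] → overlaps → excluded.
planning [Thu 23:00, Fri 19:00] → during → candidate.
qa_pass [Tue 14:00, Wed 15:00] → before → excluded.
rehearsal [Fri 14:00, Fri 21:00] → during → candidate.
reindex [Sat 17:00, Sun 17:00] → overlapped-by → excluded.
soundcheck [Wed 12:00, Wed 14:00] → before → excluded.
standup [Thu 03:00, Sun 10:00] → contains → excluded.
sync_call [Tue 18:00, Fri 17:00] → overlaps → excluded.
Among candidates, earliest start is Thu 23:00 → planning.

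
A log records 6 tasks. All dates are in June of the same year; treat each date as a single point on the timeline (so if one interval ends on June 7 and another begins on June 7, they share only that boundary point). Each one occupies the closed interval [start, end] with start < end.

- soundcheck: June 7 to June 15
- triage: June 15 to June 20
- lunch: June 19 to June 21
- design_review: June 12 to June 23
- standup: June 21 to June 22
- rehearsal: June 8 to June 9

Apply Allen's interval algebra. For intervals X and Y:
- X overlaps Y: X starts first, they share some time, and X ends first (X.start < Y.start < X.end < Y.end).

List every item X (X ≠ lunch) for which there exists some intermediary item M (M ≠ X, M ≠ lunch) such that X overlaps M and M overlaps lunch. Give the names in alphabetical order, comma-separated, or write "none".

Target lunch = [June 19, June 21].
Intermediaries M with M overlaps lunch: triage.
Via triage — items with X overlaps triage: none.
Union: none.

none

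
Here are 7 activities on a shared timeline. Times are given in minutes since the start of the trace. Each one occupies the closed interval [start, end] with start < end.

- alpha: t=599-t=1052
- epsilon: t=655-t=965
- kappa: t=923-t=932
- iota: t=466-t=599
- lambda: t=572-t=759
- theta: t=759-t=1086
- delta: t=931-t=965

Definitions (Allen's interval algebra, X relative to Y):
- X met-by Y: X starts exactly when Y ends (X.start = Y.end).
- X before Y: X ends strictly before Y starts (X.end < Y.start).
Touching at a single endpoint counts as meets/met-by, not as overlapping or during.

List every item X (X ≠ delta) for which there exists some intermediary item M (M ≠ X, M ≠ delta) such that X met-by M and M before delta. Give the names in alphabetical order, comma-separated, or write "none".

alpha, theta

Target delta = [t=931, t=965].
Intermediaries M with M before delta: iota, lambda.
Via iota — items with X met-by iota: alpha.
Via lambda — items with X met-by lambda: theta.
Union: alpha, theta.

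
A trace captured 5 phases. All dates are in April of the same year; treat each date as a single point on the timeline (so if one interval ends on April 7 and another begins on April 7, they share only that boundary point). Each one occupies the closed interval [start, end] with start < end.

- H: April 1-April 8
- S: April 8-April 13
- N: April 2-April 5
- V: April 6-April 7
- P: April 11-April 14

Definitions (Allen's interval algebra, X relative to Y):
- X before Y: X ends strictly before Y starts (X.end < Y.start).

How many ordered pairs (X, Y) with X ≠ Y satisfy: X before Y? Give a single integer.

6

Checking all 20 ordered pairs for relation 'before'; matching pairs in alphabetical order:
(H, P): H before P ✓
(N, P): N before P ✓
(N, S): N before S ✓
(N, V): N before V ✓
(V, P): V before P ✓
(V, S): V before S ✓
Count: 6.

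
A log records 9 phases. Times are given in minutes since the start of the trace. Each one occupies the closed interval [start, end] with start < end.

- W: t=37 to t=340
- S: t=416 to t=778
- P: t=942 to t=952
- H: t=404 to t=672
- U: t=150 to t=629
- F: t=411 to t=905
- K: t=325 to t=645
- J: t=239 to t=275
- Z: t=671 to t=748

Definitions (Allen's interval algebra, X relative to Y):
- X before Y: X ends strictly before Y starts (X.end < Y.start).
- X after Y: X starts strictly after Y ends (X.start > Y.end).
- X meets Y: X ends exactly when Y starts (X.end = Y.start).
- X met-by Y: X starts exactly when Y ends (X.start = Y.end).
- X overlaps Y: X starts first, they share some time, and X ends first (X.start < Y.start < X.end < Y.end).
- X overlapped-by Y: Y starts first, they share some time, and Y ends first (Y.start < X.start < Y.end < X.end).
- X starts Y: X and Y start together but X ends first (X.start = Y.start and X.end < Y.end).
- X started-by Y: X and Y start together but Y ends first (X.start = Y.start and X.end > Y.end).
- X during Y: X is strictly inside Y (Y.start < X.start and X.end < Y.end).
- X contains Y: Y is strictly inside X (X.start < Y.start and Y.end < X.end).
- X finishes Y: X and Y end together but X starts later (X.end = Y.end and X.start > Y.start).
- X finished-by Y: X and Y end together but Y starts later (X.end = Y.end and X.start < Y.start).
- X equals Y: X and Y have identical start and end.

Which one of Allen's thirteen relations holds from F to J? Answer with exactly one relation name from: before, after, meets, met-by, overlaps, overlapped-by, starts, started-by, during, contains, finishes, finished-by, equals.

F = [t=411, t=905]; J = [t=239, t=275].
Compare endpoints: F.start > J.start, F.start > J.end, F.end > J.start, F.end > J.end.
That pattern is 'after'.

after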